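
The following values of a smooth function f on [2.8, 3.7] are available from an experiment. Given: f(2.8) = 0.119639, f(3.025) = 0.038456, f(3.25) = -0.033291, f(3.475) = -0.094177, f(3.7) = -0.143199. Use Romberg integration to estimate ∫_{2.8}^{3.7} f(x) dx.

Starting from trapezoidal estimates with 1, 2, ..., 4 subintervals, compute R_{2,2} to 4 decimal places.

R_{0,0} (trapezoid, 1 panel, h=0.9000): -0.010602
R_{1,0} (trapezoid, 2 panels, h=0.4500): -0.020282
R_{2,0} (trapezoid, 4 panels, h=0.2250): -0.022678
R_{1,1} = -0.020282 + (-0.020282 − (-0.010602))/3 = -0.023509
R_{2,1} = -0.022678 + (-0.022678 − (-0.020282))/3 = -0.023477
R_{2,2} = -0.023477 + (-0.023477 − (-0.023509))/15 = -0.023475

-0.0235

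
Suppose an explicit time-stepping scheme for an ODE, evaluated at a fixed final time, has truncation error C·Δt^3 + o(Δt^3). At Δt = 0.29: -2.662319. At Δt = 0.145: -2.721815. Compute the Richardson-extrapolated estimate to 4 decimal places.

-2.7303

Extrapolated value = (8·A(Δt/2) − A(Δt)) / (8 − 1)
= (8·(-2.721815) − (-2.662319)) / 7
= -19.112201 / 7 = -2.730314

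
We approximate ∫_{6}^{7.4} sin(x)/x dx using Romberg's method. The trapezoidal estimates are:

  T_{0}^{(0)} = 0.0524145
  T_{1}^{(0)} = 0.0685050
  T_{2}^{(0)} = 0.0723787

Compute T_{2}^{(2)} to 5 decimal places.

T_{1}^{(1)} = 0.0685050 + (0.0685050 − 0.0524145)/3 = 0.0738685
T_{2}^{(1)} = (4·0.0723787 − 0.0685050) / 3 = 0.0736699
T_{2}^{(2)} = (16·0.0736699 − 0.0738685) / 15 = 0.0736567

0.07366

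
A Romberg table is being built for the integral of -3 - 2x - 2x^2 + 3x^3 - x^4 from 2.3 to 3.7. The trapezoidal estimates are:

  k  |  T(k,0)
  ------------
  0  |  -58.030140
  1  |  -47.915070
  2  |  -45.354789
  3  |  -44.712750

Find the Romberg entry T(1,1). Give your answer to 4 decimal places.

Richardson extrapolation on the trapezoidal column (denominator 4−1=3):
T(1,1) = -47.915070 + (-47.915070 − (-58.030140))/3 = -44.543380
(Column j=1 coincides with Simpson's rule on the same nodes.)

-44.5434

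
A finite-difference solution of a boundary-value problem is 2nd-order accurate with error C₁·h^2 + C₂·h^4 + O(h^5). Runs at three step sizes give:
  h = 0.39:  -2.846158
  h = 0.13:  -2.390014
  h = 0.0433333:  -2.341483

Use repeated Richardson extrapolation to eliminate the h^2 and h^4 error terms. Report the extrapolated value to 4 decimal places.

First eliminate the h^2 term (factor 3^2 = 9):
  B₁ = (9·(-2.390014) − (-2.846158))/8 = -2.332996
  B₂ = (9·(-2.341483) − (-2.390014))/8 = -2.335417
Then eliminate the h^4 term (factor 3^4 = 81):
  (81·(-2.335417) − (-2.332996))/80 = -2.335447

-2.3354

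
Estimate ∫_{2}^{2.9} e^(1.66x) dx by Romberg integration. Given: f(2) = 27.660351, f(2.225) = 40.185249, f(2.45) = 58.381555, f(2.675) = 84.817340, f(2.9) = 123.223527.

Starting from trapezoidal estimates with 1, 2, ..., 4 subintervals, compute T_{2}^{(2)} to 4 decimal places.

57.5685

T_{0}^{(0)} (trapezoid, 1 panel, h=0.9000): 67.897745
T_{1}^{(0)} (trapezoid, 2 panels, h=0.4500): 60.220572
T_{2}^{(0)} (trapezoid, 4 panels, h=0.2250): 58.235869
T_{1}^{(1)} = 60.220572 + (60.220572 − 67.897745)/3 = 57.661514
T_{2}^{(1)} = 58.235869 + (58.235869 − 60.220572)/3 = 57.574301
T_{2}^{(2)} = 57.574301 + (57.574301 − 57.661514)/15 = 57.568487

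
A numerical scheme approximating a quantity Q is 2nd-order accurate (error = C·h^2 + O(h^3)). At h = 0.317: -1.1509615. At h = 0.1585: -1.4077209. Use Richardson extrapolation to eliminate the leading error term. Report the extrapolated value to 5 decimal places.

Extrapolated value = (4·A(h/2) − A(h)) / (4 − 1)
= (4·(-1.4077209) − (-1.1509615)) / 3
= -4.4799221 / 3 = -1.4933074

-1.49331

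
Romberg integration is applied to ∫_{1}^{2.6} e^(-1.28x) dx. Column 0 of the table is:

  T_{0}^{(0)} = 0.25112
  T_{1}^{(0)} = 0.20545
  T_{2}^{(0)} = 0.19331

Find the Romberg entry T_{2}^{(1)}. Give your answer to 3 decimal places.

0.189

Richardson extrapolation on the trapezoidal column (denominator 4−1=3):
T_{2}^{(1)} = 0.19331 + (0.19331 − 0.20545)/3 = 0.18926
(Column j=1 coincides with Simpson's rule on the same nodes.)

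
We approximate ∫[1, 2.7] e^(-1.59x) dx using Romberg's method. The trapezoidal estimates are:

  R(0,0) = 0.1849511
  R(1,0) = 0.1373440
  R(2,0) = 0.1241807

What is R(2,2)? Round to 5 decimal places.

Richardson extrapolation on the trapezoidal column (denominator 4−1=3):
R(1,1) = 0.1373440 + (0.1373440 − 0.1849511)/3 = 0.1214750
R(2,1) = 0.1241807 + (0.1241807 − 0.1373440)/3 = 0.1197929
R(2,2) = (16·0.1197929 − 0.1214750) / 15 = 0.1196808
(Column j=1 coincides with Simpson's rule on the same nodes.)

0.11968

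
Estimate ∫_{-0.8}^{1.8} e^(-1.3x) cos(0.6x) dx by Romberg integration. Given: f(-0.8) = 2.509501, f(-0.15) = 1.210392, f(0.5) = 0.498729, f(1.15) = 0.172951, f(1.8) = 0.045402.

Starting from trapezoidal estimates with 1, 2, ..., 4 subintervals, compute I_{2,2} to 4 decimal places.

I_{0,0} (trapezoid, 1 panel, h=2.6000): 3.321374
I_{1,0} (trapezoid, 2 panels, h=1.3000): 2.309035
I_{2,0} (trapezoid, 4 panels, h=0.6500): 2.053690
I_{1,1} = 2.309035 + (2.309035 − 3.321374)/3 = 1.971589
I_{2,1} = 2.053690 + (2.053690 − 2.309035)/3 = 1.968575
I_{2,2} = 1.968575 + (1.968575 − 1.971589)/15 = 1.968374

1.9684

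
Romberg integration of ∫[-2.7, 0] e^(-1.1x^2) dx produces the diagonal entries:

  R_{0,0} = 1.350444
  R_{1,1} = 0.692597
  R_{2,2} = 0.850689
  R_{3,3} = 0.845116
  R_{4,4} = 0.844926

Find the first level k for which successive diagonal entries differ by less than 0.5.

|R_{1,1} − R_{0,0}| = 0.657847 ≥ 0.5
|R_{2,2} − R_{1,1}| = 0.158092 < 0.5

k = 2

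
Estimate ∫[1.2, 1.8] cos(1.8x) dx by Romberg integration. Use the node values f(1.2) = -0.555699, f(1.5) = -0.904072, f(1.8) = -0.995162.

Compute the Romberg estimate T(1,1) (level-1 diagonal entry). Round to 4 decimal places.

T(0,0) (trapezoid, 1 panel, h=0.6000): -0.465258
T(1,0) (trapezoid, 2 panels, h=0.3000): -0.503851
T(1,1) = -0.503851 + (-0.503851 − (-0.465258))/3 = -0.516715

-0.5167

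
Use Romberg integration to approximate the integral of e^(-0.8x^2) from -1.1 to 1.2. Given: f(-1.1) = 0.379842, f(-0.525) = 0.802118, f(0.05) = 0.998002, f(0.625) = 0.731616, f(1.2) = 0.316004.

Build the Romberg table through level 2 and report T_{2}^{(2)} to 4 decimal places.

1.6848

T_{0}^{(0)} (trapezoid, 1 panel, h=2.3000): 0.800223
T_{1}^{(0)} (trapezoid, 2 panels, h=1.1500): 1.547814
T_{2}^{(0)} (trapezoid, 4 panels, h=0.5750): 1.655804
T_{1}^{(1)} = 1.547814 + (1.547814 − 0.800223)/3 = 1.797011
T_{2}^{(1)} = 1.655804 + (1.655804 − 1.547814)/3 = 1.691801
T_{2}^{(2)} = 1.691801 + (1.691801 − 1.797011)/15 = 1.684787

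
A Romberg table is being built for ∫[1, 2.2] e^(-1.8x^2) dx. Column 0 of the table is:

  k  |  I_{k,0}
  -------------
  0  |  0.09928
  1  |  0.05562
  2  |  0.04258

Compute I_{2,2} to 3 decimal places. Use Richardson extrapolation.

0.038

Richardson extrapolation on the trapezoidal column (denominator 4−1=3):
I_{1,1} = (4·0.05562 − 0.09928) / 3 = 0.04107
I_{2,1} = (4·0.04258 − 0.05562) / 3 = 0.03823
I_{2,2} = (16·0.03823 − 0.04107) / 15 = 0.03804
(Column j=1 coincides with Simpson's rule on the same nodes.)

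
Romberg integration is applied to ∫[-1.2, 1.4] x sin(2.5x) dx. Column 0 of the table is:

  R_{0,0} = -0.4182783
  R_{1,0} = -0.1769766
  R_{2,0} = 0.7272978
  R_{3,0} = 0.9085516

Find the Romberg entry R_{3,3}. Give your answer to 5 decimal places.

Richardson extrapolation on the trapezoidal column (denominator 4−1=3):
R_{1,1} = (4·(-0.1769766) − (-0.4182783)) / 3 = -0.0965427
R_{2,1} = (4·0.7272978 − (-0.1769766)) / 3 = 1.0287226
R_{3,1} = 0.9085516 + (0.9085516 − 0.7272978)/3 = 0.9689695
R_{2,2} = 1.0287226 + (1.0287226 − (-0.0965427))/15 = 1.1037403
R_{3,2} = (16·0.9689695 − 1.0287226) / 15 = 0.9649860
R_{3,3} = 0.9649860 + (0.9649860 − 1.1037403)/63 = 0.9627836
(Column j=1 coincides with Simpson's rule on the same nodes.)

0.96278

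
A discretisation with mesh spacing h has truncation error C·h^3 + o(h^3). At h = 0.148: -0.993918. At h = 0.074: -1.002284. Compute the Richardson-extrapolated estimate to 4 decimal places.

-1.0035

Extrapolated value = (8·A(h/2) − A(h)) / (8 − 1)
= (8·(-1.002284) − (-0.993918)) / 7
= -7.024354 / 7 = -1.003479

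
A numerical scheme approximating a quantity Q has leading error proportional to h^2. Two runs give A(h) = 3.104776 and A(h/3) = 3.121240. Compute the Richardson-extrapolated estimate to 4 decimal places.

Extrapolated value = (9·A(h/3) − A(h)) / (9 − 1)
= (9·3.121240 − 3.104776) / 8
= 24.986384 / 8 = 3.123298

3.1233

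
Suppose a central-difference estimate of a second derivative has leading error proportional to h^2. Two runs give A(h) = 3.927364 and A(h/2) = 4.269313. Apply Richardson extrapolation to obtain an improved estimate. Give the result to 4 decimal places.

The leading error scales as h^2; refining by a factor of 2 reduces it by 2^2 = 4.
Extrapolated value = (4·A(h/2) − A(h)) / (4 − 1)
= (4·4.269313 − 3.927364) / 3
= 13.149888 / 3 = 4.383296

4.3833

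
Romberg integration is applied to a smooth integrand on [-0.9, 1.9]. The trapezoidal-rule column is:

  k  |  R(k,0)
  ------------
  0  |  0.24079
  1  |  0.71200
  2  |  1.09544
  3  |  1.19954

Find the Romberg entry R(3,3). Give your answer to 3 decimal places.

Richardson extrapolation on the trapezoidal column (denominator 4−1=3):
R(1,1) = 0.71200 + (0.71200 − 0.24079)/3 = 0.86907
R(2,1) = 1.09544 + (1.09544 − 0.71200)/3 = 1.22325
R(3,1) = 1.19954 + (1.19954 − 1.09544)/3 = 1.23424
R(2,2) = (16·1.22325 − 0.86907) / 15 = 1.24686
R(3,2) = 1.23424 + (1.23424 − 1.22325)/15 = 1.23497
R(3,3) = (64·1.23497 − 1.24686) / 63 = 1.23478

1.235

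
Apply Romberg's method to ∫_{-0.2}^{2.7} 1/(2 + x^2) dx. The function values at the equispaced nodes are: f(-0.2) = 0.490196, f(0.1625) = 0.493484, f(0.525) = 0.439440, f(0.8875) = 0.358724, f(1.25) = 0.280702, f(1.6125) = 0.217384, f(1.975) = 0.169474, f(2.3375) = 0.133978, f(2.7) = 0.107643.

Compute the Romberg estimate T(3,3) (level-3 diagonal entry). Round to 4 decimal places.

0.8689

T(0,0) (trapezoid, 1 panel, h=2.9000): 0.866867
T(1,0) (trapezoid, 2 panels, h=1.4500): 0.840451
T(2,0) (trapezoid, 4 panels, h=0.7250): 0.861688
T(3,0) (trapezoid, 8 panels, h=0.3625): 0.867138
T(1,1) = 0.840451 + (0.840451 − 0.866867)/3 = 0.831646
T(2,1) = 0.861688 + (0.861688 − 0.840451)/3 = 0.868767
T(3,1) = 0.867138 + (0.867138 − 0.861688)/3 = 0.868955
T(2,2) = 0.868767 + (0.868767 − 0.831646)/15 = 0.871242
T(3,2) = 0.868955 + (0.868955 − 0.868767)/15 = 0.868968
T(3,3) = 0.868968 + (0.868968 − 0.871242)/63 = 0.868932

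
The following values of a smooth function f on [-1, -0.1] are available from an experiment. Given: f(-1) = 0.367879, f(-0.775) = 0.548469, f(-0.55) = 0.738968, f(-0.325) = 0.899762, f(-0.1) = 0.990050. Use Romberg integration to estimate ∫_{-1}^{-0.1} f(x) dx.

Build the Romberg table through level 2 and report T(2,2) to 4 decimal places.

0.6472

T(0,0) (trapezoid, 1 panel, h=0.9000): 0.611068
T(1,0) (trapezoid, 2 panels, h=0.4500): 0.638070
T(2,0) (trapezoid, 4 panels, h=0.2250): 0.644887
T(1,1) = 0.638070 + (0.638070 − 0.611068)/3 = 0.647071
T(2,1) = 0.644887 + (0.644887 − 0.638070)/3 = 0.647159
T(2,2) = 0.647159 + (0.647159 − 0.647071)/15 = 0.647165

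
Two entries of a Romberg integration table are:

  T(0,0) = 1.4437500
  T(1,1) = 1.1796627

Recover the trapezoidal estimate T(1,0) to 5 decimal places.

1.24568

From T(1,1) = (4·T(1,0) − T(0,0))/3, solve for T(1,0):
4·T(1,0) = 3·1.1796627 + 1.4437500 = 4.9827381
T(1,0) = 1.2456845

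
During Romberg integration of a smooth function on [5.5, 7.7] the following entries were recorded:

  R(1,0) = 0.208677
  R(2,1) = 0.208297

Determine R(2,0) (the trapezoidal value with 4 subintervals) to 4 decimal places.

0.2084

From R(2,1) = (4·R(2,0) − R(1,0))/3, solve for R(2,0):
4·R(2,0) = 3·0.208297 + 0.208677 = 0.833568
R(2,0) = 0.208392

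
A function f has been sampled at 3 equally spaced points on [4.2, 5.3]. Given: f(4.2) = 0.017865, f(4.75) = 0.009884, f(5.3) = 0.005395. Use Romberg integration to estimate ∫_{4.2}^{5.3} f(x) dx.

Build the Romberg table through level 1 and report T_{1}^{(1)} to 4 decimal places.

T_{0}^{(0)} (trapezoid, 1 panel, h=1.1000): 0.012793
T_{1}^{(0)} (trapezoid, 2 panels, h=0.5500): 0.011833
T_{1}^{(1)} = 0.011833 + (0.011833 − 0.012793)/3 = 0.011513

0.0115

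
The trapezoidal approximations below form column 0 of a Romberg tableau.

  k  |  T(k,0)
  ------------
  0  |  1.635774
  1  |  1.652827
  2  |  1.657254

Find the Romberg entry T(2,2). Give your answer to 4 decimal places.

Richardson extrapolation on the trapezoidal column (denominator 4−1=3):
T(1,1) = (4·1.652827 − 1.635774) / 3 = 1.658511
T(2,1) = (4·1.657254 − 1.652827) / 3 = 1.658730
T(2,2) = (16·1.658730 − 1.658511) / 15 = 1.658745

1.6587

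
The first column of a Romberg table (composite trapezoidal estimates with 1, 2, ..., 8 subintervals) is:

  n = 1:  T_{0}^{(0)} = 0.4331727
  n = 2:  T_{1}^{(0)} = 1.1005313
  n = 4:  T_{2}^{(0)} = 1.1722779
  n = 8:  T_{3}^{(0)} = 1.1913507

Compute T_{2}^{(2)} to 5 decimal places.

Richardson extrapolation on the trapezoidal column (denominator 4−1=3):
T_{1}^{(1)} = 1.1005313 + (1.1005313 − 0.4331727)/3 = 1.3229842
T_{2}^{(1)} = (4·1.1722779 − 1.1005313) / 3 = 1.1961934
T_{2}^{(2)} = 1.1961934 + (1.1961934 − 1.3229842)/15 = 1.1877407
(Column j=1 coincides with Simpson's rule on the same nodes.)

1.18774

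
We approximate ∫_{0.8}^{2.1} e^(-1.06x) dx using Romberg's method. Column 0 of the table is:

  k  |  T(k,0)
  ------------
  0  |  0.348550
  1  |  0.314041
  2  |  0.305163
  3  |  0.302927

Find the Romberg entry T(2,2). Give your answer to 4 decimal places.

Richardson extrapolation on the trapezoidal column (denominator 4−1=3):
T(1,1) = (4·0.314041 − 0.348550) / 3 = 0.302538
T(2,1) = (4·0.305163 − 0.314041) / 3 = 0.302204
T(2,2) = 0.302204 + (0.302204 − 0.302538)/15 = 0.302182

0.3022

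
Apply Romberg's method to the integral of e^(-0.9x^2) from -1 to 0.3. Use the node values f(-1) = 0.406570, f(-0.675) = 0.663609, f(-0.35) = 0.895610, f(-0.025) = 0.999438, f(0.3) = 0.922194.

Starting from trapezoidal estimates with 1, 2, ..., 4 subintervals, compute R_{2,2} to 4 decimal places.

1.0583

R_{0,0} (trapezoid, 1 panel, h=1.3000): 0.863697
R_{1,0} (trapezoid, 2 panels, h=0.6500): 1.013995
R_{2,0} (trapezoid, 4 panels, h=0.3250): 1.047488
R_{1,1} = 1.013995 + (1.013995 − 0.863697)/3 = 1.064094
R_{2,1} = 1.047488 + (1.047488 − 1.013995)/3 = 1.058652
R_{2,2} = 1.058652 + (1.058652 − 1.064094)/15 = 1.058289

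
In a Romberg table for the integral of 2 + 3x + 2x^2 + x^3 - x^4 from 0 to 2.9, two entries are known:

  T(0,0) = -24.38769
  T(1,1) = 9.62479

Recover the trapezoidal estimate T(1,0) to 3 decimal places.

From T(1,1) = (4·T(1,0) − T(0,0))/3, solve for T(1,0):
4·T(1,0) = 3·9.62479 + (-24.38769) = 4.48668
T(1,0) = 1.12167

1.122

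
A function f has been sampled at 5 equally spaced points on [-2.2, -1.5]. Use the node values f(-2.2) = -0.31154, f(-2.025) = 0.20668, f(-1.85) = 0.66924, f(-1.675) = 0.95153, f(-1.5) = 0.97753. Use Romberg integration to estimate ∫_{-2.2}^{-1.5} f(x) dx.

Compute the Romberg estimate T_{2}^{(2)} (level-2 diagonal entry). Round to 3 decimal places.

T_{0}^{(0)} (trapezoid, 1 panel, h=0.7000): 0.23310
T_{1}^{(0)} (trapezoid, 2 panels, h=0.3500): 0.35078
T_{2}^{(0)} (trapezoid, 4 panels, h=0.1750): 0.37808
T_{1}^{(1)} = 0.35078 + (0.35078 − 0.23310)/3 = 0.39001
T_{2}^{(1)} = 0.37808 + (0.37808 − 0.35078)/3 = 0.38718
T_{2}^{(2)} = 0.38718 + (0.38718 − 0.39001)/15 = 0.38699

0.387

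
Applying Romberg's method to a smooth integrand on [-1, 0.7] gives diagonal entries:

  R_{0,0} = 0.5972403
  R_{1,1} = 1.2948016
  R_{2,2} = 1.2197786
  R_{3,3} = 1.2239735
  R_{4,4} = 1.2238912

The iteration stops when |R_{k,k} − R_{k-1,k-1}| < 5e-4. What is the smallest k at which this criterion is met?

|R_{1,1} − R_{0,0}| = 0.6975613 ≥ 5e-4
|R_{2,2} − R_{1,1}| = 0.0750230 ≥ 5e-4
|R_{3,3} − R_{2,2}| = 0.0041949 ≥ 5e-4
|R_{4,4} − R_{3,3}| = 0.0000823 < 5e-4

k = 4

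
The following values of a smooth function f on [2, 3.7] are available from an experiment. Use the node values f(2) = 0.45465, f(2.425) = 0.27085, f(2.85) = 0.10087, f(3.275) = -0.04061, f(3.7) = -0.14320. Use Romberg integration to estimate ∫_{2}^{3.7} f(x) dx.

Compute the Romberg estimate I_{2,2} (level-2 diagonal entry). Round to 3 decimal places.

I_{0,0} (trapezoid, 1 panel, h=1.7000): 0.26473
I_{1,0} (trapezoid, 2 panels, h=0.8500): 0.21811
I_{2,0} (trapezoid, 4 panels, h=0.4250): 0.20690
I_{1,1} = 0.21811 + (0.21811 − 0.26473)/3 = 0.20257
I_{2,1} = 0.20690 + (0.20690 − 0.21811)/3 = 0.20316
I_{2,2} = 0.20316 + (0.20316 − 0.20257)/15 = 0.20320

0.203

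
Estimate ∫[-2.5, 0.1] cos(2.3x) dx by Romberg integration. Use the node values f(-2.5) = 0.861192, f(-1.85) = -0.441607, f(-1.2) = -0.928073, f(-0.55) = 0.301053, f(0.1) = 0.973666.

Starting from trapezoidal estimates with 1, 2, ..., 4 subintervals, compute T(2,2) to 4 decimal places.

-0.0806

T(0,0) (trapezoid, 1 panel, h=2.6000): 2.385315
T(1,0) (trapezoid, 2 panels, h=1.3000): -0.013837
T(2,0) (trapezoid, 4 panels, h=0.6500): -0.098279
T(1,1) = -0.013837 + (-0.013837 − 2.385315)/3 = -0.813554
T(2,1) = -0.098279 + (-0.098279 − (-0.013837))/3 = -0.126426
T(2,2) = -0.126426 + (-0.126426 − (-0.813554))/15 = -0.080617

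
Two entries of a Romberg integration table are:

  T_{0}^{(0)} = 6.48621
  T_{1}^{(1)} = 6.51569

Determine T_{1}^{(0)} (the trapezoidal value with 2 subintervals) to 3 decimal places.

From T_{1}^{(1)} = (4·T_{1}^{(0)} − T_{0}^{(0)})/3, solve for T_{1}^{(0)}:
4·T_{1}^{(0)} = 3·6.51569 + 6.48621 = 26.03328
T_{1}^{(0)} = 6.50832

6.508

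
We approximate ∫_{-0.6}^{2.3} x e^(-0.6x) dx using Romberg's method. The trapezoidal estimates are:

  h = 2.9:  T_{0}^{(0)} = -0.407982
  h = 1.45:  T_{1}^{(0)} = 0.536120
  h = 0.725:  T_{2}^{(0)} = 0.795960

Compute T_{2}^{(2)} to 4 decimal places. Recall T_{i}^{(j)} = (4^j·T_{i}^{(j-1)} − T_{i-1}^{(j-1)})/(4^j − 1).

0.8847

Richardson extrapolation on the trapezoidal column (denominator 4−1=3):
T_{1}^{(1)} = (4·0.536120 − (-0.407982)) / 3 = 0.850821
T_{2}^{(1)} = (4·0.795960 − 0.536120) / 3 = 0.882573
T_{2}^{(2)} = (16·0.882573 − 0.850821) / 15 = 0.884690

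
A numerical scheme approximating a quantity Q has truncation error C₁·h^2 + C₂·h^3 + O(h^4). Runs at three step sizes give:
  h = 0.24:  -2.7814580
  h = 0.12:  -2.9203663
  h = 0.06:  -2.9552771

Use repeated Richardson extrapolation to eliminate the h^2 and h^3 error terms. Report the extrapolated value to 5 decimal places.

First eliminate the h^2 term (factor 2^2 = 4):
  B₁ = (4·(-2.9203663) − (-2.7814580))/3 = -2.9666691
  B₂ = (4·(-2.9552771) − (-2.9203663))/3 = -2.9669140
Then eliminate the h^3 term (factor 2^3 = 8):
  (8·(-2.9669140) − (-2.9666691))/7 = -2.9669490

-2.96695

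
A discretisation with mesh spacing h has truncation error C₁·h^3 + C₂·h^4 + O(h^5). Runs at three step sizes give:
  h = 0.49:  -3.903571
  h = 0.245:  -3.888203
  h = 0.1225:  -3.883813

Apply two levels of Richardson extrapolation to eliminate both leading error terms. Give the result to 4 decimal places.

-3.8830

First eliminate the h^3 term (factor 2^3 = 8):
  B₁ = (8·(-3.888203) − (-3.903571))/7 = -3.886008
  B₂ = (8·(-3.883813) − (-3.888203))/7 = -3.883186
Then eliminate the h^4 term (factor 2^4 = 16):
  (16·(-3.883186) − (-3.886008))/15 = -3.882998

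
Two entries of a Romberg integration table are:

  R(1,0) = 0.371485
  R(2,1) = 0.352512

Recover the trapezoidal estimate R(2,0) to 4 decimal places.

From R(2,1) = (4·R(2,0) − R(1,0))/3, solve for R(2,0):
4·R(2,0) = 3·0.352512 + 0.371485 = 1.429021
R(2,0) = 0.357255

0.3573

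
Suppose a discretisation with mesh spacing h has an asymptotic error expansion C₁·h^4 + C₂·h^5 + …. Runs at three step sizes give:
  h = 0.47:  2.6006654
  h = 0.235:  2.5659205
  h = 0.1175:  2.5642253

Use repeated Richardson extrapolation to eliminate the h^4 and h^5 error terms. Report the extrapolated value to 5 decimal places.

2.56413

First eliminate the h^4 term (factor 2^4 = 16):
  B₁ = (16·2.5659205 − 2.6006654)/15 = 2.5636042
  B₂ = (16·2.5642253 − 2.5659205)/15 = 2.5641123
Then eliminate the h^5 term (factor 2^5 = 32):
  (32·2.5641123 − 2.5636042)/31 = 2.5641287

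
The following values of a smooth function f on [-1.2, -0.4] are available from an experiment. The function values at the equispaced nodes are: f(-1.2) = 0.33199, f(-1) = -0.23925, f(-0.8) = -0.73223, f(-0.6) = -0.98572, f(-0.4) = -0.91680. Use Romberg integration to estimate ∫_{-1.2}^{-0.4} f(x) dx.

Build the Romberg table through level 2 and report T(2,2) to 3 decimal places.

T(0,0) (trapezoid, 1 panel, h=0.8000): -0.23392
T(1,0) (trapezoid, 2 panels, h=0.4000): -0.40985
T(2,0) (trapezoid, 4 panels, h=0.2000): -0.44992
T(1,1) = -0.40985 + (-0.40985 − (-0.23392))/3 = -0.46849
T(2,1) = -0.44992 + (-0.44992 − (-0.40985))/3 = -0.46328
T(2,2) = -0.46328 + (-0.46328 − (-0.46849))/15 = -0.46293

-0.463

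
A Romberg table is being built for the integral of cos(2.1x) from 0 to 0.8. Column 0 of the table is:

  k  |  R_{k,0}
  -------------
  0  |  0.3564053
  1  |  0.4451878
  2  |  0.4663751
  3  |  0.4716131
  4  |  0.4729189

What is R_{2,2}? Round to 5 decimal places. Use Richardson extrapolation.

R_{1,1} = (4·0.4451878 − 0.3564053) / 3 = 0.4747820
R_{2,1} = (4·0.4663751 − 0.4451878) / 3 = 0.4734375
R_{2,2} = 0.4734375 + (0.4734375 − 0.4747820)/15 = 0.4733479

0.47335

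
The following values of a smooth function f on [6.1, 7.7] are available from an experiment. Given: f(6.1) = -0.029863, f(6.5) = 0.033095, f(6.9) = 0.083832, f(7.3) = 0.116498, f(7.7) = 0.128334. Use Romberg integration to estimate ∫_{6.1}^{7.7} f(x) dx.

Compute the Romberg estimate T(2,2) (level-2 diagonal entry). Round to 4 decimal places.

T(0,0) (trapezoid, 1 panel, h=1.6000): 0.078777
T(1,0) (trapezoid, 2 panels, h=0.8000): 0.106454
T(2,0) (trapezoid, 4 panels, h=0.4000): 0.113064
T(1,1) = 0.106454 + (0.106454 − 0.078777)/3 = 0.115680
T(2,1) = 0.113064 + (0.113064 − 0.106454)/3 = 0.115267
T(2,2) = 0.115267 + (0.115267 − 0.115680)/15 = 0.115239

0.1152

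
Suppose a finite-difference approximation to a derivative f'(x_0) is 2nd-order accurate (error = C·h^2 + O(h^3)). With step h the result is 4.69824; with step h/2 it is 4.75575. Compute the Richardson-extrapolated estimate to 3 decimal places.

4.775

The leading error scales as h^2; refining by a factor of 2 reduces it by 2^2 = 4.
Extrapolated value = (4·A(h/2) − A(h)) / (4 − 1)
= (4·4.75575 − 4.69824) / 3
= 14.32476 / 3 = 4.77492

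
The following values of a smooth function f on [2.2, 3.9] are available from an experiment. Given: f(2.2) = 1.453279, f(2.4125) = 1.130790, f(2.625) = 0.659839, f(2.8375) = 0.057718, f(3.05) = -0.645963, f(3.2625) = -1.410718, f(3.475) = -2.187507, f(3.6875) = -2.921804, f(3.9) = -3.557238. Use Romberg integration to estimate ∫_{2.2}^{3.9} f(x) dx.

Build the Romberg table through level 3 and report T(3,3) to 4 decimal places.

T(0,0) (trapezoid, 1 panel, h=1.7000): -1.788365
T(1,0) (trapezoid, 2 panels, h=0.8500): -1.443251
T(2,0) (trapezoid, 4 panels, h=0.4250): -1.370884
T(3,0) (trapezoid, 8 panels, h=0.2125): -1.353545
T(1,1) = -1.443251 + (-1.443251 − (-1.788365))/3 = -1.328213
T(2,1) = -1.370884 + (-1.370884 − (-1.443251))/3 = -1.346762
T(3,1) = -1.353545 + (-1.353545 − (-1.370884))/3 = -1.347765
T(2,2) = -1.346762 + (-1.346762 − (-1.328213))/15 = -1.347999
T(3,2) = -1.347765 + (-1.347765 − (-1.346762))/15 = -1.347832
T(3,3) = -1.347832 + (-1.347832 − (-1.347999))/63 = -1.347829

-1.3478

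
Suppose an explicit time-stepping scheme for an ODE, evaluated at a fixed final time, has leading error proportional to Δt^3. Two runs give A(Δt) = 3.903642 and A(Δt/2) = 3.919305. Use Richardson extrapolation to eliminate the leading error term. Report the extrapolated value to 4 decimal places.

3.9215

The leading error scales as Δt^3; refining by a factor of 2 reduces it by 2^3 = 8.
Extrapolated value = (8·A(Δt/2) − A(Δt)) / (8 − 1)
= (8·3.919305 − 3.903642) / 7
= 27.450798 / 7 = 3.921543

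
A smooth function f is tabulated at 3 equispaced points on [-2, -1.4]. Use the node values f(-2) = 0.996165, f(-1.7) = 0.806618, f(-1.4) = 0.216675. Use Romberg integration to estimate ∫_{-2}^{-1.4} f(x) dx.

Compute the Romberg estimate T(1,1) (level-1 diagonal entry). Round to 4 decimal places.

T(0,0) (trapezoid, 1 panel, h=0.6000): 0.363852
T(1,0) (trapezoid, 2 panels, h=0.3000): 0.423911
T(1,1) = 0.423911 + (0.423911 − 0.363852)/3 = 0.443931

0.4439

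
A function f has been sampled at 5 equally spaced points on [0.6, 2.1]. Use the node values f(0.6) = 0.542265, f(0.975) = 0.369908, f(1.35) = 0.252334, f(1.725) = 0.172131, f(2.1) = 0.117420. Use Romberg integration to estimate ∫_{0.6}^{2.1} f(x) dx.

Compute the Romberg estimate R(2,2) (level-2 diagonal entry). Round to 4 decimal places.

R(0,0) (trapezoid, 1 panel, h=1.5000): 0.494764
R(1,0) (trapezoid, 2 panels, h=0.7500): 0.436632
R(2,0) (trapezoid, 4 panels, h=0.3750): 0.421581
R(1,1) = 0.436632 + (0.436632 − 0.494764)/3 = 0.417255
R(2,1) = 0.421581 + (0.421581 − 0.436632)/3 = 0.416564
R(2,2) = 0.416564 + (0.416564 − 0.417255)/15 = 0.416518

0.4165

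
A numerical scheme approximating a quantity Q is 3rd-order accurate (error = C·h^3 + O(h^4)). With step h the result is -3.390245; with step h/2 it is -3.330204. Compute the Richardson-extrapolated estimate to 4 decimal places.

-3.3216

Extrapolated value = (8·A(h/2) − A(h)) / (8 − 1)
= (8·(-3.330204) − (-3.390245)) / 7
= -23.251387 / 7 = -3.321627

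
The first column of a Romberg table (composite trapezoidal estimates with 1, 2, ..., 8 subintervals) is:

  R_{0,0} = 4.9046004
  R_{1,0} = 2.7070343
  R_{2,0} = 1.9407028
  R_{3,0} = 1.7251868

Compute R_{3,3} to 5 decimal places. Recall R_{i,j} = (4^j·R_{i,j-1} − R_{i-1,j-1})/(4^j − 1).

Richardson extrapolation on the trapezoidal column (denominator 4−1=3):
R_{1,1} = 2.7070343 + (2.7070343 − 4.9046004)/3 = 1.9745123
R_{2,1} = (4·1.9407028 − 2.7070343) / 3 = 1.6852590
R_{3,1} = 1.7251868 + (1.7251868 − 1.9407028)/3 = 1.6533481
R_{2,2} = 1.6852590 + (1.6852590 − 1.9745123)/15 = 1.6659754
R_{3,2} = 1.6533481 + (1.6533481 − 1.6852590)/15 = 1.6512207
R_{3,3} = 1.6512207 + (1.6512207 − 1.6659754)/63 = 1.6509865

1.65099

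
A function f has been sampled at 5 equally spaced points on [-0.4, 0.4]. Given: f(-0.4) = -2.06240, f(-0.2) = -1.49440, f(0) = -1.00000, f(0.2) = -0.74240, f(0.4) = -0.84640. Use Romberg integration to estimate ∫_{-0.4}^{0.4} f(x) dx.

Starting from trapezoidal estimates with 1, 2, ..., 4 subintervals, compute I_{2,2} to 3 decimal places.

-0.924

I_{0,0} (trapezoid, 1 panel, h=0.8000): -1.16352
I_{1,0} (trapezoid, 2 panels, h=0.4000): -0.98176
I_{2,0} (trapezoid, 4 panels, h=0.2000): -0.93824
I_{1,1} = -0.98176 + (-0.98176 − (-1.16352))/3 = -0.92117
I_{2,1} = -0.93824 + (-0.93824 − (-0.98176))/3 = -0.92373
I_{2,2} = -0.92373 + (-0.92373 − (-0.92117))/15 = -0.92390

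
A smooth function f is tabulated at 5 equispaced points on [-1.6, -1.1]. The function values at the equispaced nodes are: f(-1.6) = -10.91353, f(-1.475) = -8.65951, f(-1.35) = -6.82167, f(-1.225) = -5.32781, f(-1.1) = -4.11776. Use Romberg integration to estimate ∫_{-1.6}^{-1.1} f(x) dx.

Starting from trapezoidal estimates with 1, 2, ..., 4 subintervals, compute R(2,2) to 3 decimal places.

-3.526

R(0,0) (trapezoid, 1 panel, h=0.5000): -3.75782
R(1,0) (trapezoid, 2 panels, h=0.2500): -3.58433
R(2,0) (trapezoid, 4 panels, h=0.1250): -3.54058
R(1,1) = -3.58433 + (-3.58433 − (-3.75782))/3 = -3.52650
R(2,1) = -3.54058 + (-3.54058 − (-3.58433))/3 = -3.52600
R(2,2) = -3.52600 + (-3.52600 − (-3.52650))/15 = -3.52597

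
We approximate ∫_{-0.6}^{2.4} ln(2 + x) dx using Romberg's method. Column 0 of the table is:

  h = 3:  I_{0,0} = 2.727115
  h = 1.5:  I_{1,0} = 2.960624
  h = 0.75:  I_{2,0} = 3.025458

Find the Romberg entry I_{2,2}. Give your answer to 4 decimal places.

Richardson extrapolation on the trapezoidal column (denominator 4−1=3):
I_{1,1} = (4·2.960624 − 2.727115) / 3 = 3.038460
I_{2,1} = 3.025458 + (3.025458 − 2.960624)/3 = 3.047069
I_{2,2} = 3.047069 + (3.047069 − 3.038460)/15 = 3.047643

3.0476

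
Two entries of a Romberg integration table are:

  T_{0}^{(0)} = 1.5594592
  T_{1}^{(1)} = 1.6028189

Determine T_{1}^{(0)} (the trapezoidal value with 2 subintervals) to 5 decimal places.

From T_{1}^{(1)} = (4·T_{1}^{(0)} − T_{0}^{(0)})/3, solve for T_{1}^{(0)}:
4·T_{1}^{(0)} = 3·1.6028189 + 1.5594592 = 6.3679159
T_{1}^{(0)} = 1.5919790

1.59198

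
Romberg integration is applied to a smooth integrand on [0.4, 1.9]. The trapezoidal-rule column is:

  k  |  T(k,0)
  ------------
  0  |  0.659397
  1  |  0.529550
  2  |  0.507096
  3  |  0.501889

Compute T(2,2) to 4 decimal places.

0.5005

Richardson extrapolation on the trapezoidal column (denominator 4−1=3):
T(1,1) = 0.529550 + (0.529550 − 0.659397)/3 = 0.486268
T(2,1) = 0.507096 + (0.507096 − 0.529550)/3 = 0.499611
T(2,2) = 0.499611 + (0.499611 − 0.486268)/15 = 0.500501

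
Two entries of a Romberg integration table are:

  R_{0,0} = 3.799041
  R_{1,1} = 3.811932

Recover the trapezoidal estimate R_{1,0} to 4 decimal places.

From R_{1,1} = (4·R_{1,0} − R_{0,0})/3, solve for R_{1,0}:
4·R_{1,0} = 3·3.811932 + 3.799041 = 15.234837
R_{1,0} = 3.808709

3.8087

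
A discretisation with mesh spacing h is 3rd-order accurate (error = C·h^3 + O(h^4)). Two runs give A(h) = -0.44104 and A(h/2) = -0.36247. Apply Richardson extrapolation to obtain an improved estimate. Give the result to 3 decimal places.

-0.351

Extrapolated value = (8·A(h/2) − A(h)) / (8 − 1)
= (8·(-0.36247) − (-0.44104)) / 7
= -2.45872 / 7 = -0.35125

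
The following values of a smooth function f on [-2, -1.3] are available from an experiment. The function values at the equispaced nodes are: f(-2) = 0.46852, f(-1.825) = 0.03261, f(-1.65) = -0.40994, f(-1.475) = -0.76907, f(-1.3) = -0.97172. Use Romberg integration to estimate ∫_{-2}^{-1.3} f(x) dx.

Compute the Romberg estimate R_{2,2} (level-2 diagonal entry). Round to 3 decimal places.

R_{0,0} (trapezoid, 1 panel, h=0.7000): -0.17612
R_{1,0} (trapezoid, 2 panels, h=0.3500): -0.23154
R_{2,0} (trapezoid, 4 panels, h=0.1750): -0.24465
R_{1,1} = -0.23154 + (-0.23154 − (-0.17612))/3 = -0.25001
R_{2,1} = -0.24465 + (-0.24465 − (-0.23154))/3 = -0.24902
R_{2,2} = -0.24902 + (-0.24902 − (-0.25001))/15 = -0.24895

-0.249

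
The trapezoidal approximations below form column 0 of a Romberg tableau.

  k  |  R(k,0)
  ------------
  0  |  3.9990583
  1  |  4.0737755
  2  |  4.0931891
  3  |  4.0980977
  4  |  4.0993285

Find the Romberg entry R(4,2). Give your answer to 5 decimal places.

4.09974

Richardson extrapolation on the trapezoidal column (denominator 4−1=3):
R(3,1) = (4·4.0980977 − 4.0931891) / 3 = 4.0997339
R(4,1) = 4.0993285 + (4.0993285 − 4.0980977)/3 = 4.0997388
R(4,2) = 4.0997388 + (4.0997388 − 4.0997339)/15 = 4.0997391
(Column j=1 coincides with Simpson's rule on the same nodes.)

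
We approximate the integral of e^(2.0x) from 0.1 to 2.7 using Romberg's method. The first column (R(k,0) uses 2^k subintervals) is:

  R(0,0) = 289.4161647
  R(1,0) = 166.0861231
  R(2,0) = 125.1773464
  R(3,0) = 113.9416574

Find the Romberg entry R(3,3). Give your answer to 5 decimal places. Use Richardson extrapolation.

110.09823

R(1,1) = (4·166.0861231 − 289.4161647) / 3 = 124.9761092
R(2,1) = 125.1773464 + (125.1773464 − 166.0861231)/3 = 111.5410875
R(3,1) = (4·113.9416574 − 125.1773464) / 3 = 110.1964277
R(2,2) = (16·111.5410875 − 124.9761092) / 15 = 110.6454194
R(3,2) = (16·110.1964277 − 111.5410875) / 15 = 110.1067837
R(3,3) = (64·110.1067837 − 110.6454194) / 63 = 110.0982339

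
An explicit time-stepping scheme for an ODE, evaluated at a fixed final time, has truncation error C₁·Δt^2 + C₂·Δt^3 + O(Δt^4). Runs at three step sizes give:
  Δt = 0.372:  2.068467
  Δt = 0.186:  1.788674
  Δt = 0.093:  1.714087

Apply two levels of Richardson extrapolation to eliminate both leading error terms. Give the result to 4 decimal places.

First eliminate the Δt^2 term (factor 2^2 = 4):
  B₁ = (4·1.788674 − 2.068467)/3 = 1.695410
  B₂ = (4·1.714087 − 1.788674)/3 = 1.689225
Then eliminate the Δt^3 term (factor 2^3 = 8):
  (8·1.689225 − 1.695410)/7 = 1.688341

1.6883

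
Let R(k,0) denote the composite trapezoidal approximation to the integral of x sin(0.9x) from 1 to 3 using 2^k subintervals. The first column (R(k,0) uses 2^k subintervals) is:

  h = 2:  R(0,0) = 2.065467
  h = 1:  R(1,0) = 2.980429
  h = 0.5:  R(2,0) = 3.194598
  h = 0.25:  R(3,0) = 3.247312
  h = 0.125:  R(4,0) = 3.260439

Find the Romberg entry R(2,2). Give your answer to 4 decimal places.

3.2647

Richardson extrapolation on the trapezoidal column (denominator 4−1=3):
R(1,1) = (4·2.980429 − 2.065467) / 3 = 3.285416
R(2,1) = (4·3.194598 − 2.980429) / 3 = 3.265988
R(2,2) = 3.265988 + (3.265988 − 3.285416)/15 = 3.264693
(Column j=1 coincides with Simpson's rule on the same nodes.)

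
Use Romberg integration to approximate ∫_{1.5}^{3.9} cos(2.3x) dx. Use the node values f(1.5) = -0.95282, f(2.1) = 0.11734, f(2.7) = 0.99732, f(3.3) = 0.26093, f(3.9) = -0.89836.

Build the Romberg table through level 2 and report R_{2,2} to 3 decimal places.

0.296

R_{0,0} (trapezoid, 1 panel, h=2.4000): -2.22142
R_{1,0} (trapezoid, 2 panels, h=1.2000): 0.08608
R_{2,0} (trapezoid, 4 panels, h=0.6000): 0.27000
R_{1,1} = 0.08608 + (0.08608 − (-2.22142))/3 = 0.85525
R_{2,1} = 0.27000 + (0.27000 − 0.08608)/3 = 0.33131
R_{2,2} = 0.33131 + (0.33131 − 0.85525)/15 = 0.29638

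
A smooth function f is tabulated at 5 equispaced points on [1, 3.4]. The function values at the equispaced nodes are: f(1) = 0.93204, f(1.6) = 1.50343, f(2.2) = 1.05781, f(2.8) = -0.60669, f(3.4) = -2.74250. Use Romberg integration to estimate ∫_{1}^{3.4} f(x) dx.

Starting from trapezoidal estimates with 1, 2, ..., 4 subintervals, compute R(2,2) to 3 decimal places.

R(0,0) (trapezoid, 1 panel, h=2.4000): -2.17255
R(1,0) (trapezoid, 2 panels, h=1.2000): 0.18310
R(2,0) (trapezoid, 4 panels, h=0.6000): 0.62959
R(1,1) = 0.18310 + (0.18310 − (-2.17255))/3 = 0.96832
R(2,1) = 0.62959 + (0.62959 − 0.18310)/3 = 0.77842
R(2,2) = 0.77842 + (0.77842 − 0.96832)/15 = 0.76576

0.766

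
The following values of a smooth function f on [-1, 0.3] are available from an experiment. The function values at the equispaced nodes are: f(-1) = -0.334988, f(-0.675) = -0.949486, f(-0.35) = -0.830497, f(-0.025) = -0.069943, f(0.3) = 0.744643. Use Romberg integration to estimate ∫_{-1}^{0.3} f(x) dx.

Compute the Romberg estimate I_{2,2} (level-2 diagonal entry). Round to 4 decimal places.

-0.5737

I_{0,0} (trapezoid, 1 panel, h=1.3000): 0.266276
I_{1,0} (trapezoid, 2 panels, h=0.6500): -0.406685
I_{2,0} (trapezoid, 4 panels, h=0.3250): -0.534657
I_{1,1} = -0.406685 + (-0.406685 − 0.266276)/3 = -0.631005
I_{2,1} = -0.534657 + (-0.534657 − (-0.406685))/3 = -0.577314
I_{2,2} = -0.577314 + (-0.577314 − (-0.631005))/15 = -0.573735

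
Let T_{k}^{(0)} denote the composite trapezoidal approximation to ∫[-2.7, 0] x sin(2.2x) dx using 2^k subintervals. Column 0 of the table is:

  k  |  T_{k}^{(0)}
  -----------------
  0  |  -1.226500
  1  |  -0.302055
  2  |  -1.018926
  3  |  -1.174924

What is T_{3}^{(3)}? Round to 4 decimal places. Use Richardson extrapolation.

-1.2230

Richardson extrapolation on the trapezoidal column (denominator 4−1=3):
T_{1}^{(1)} = -0.302055 + (-0.302055 − (-1.226500))/3 = 0.006093
T_{2}^{(1)} = (4·(-1.018926) − (-0.302055)) / 3 = -1.257883
T_{3}^{(1)} = -1.174924 + (-1.174924 − (-1.018926))/3 = -1.226923
T_{2}^{(2)} = -1.257883 + (-1.257883 − 0.006093)/15 = -1.342148
T_{3}^{(2)} = (16·(-1.226923) − (-1.257883)) / 15 = -1.224859
T_{3}^{(3)} = (64·(-1.224859) − (-1.342148)) / 63 = -1.222997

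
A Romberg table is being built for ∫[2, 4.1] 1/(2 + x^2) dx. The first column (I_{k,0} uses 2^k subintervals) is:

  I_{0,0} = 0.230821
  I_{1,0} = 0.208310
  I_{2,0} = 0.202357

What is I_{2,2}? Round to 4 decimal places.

Richardson extrapolation on the trapezoidal column (denominator 4−1=3):
I_{1,1} = (4·0.208310 − 0.230821) / 3 = 0.200806
I_{2,1} = (4·0.202357 − 0.208310) / 3 = 0.200373
I_{2,2} = (16·0.200373 − 0.200806) / 15 = 0.200344

0.2003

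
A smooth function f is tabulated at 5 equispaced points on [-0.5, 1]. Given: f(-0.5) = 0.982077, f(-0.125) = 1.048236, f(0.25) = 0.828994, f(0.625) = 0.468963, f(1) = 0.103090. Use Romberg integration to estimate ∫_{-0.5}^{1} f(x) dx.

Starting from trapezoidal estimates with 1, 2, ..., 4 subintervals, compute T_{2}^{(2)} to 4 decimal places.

1.1016

T_{0}^{(0)} (trapezoid, 1 panel, h=1.5000): 0.813875
T_{1}^{(0)} (trapezoid, 2 panels, h=0.7500): 1.028683
T_{2}^{(0)} (trapezoid, 4 panels, h=0.3750): 1.083291
T_{1}^{(1)} = 1.028683 + (1.028683 − 0.813875)/3 = 1.100286
T_{2}^{(1)} = 1.083291 + (1.083291 − 1.028683)/3 = 1.101494
T_{2}^{(2)} = 1.101494 + (1.101494 − 1.100286)/15 = 1.101575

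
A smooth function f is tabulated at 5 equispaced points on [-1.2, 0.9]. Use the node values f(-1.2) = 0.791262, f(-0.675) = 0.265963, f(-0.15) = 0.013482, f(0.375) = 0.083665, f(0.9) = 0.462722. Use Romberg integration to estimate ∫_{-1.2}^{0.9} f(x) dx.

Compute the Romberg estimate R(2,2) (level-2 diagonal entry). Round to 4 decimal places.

R(0,0) (trapezoid, 1 panel, h=2.1000): 1.316683
R(1,0) (trapezoid, 2 panels, h=1.0500): 0.672498
R(2,0) (trapezoid, 4 panels, h=0.5250): 0.519804
R(1,1) = 0.672498 + (0.672498 − 1.316683)/3 = 0.457770
R(2,1) = 0.519804 + (0.519804 − 0.672498)/3 = 0.468906
R(2,2) = 0.468906 + (0.468906 − 0.457770)/15 = 0.469648

0.4696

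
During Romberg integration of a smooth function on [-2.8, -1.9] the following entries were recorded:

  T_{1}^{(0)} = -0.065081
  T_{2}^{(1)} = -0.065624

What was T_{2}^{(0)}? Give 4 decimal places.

From T_{2}^{(1)} = (4·T_{2}^{(0)} − T_{1}^{(0)})/3, solve for T_{2}^{(0)}:
4·T_{2}^{(0)} = 3·(-0.065624) + (-0.065081) = -0.261953
T_{2}^{(0)} = -0.065488

-0.0655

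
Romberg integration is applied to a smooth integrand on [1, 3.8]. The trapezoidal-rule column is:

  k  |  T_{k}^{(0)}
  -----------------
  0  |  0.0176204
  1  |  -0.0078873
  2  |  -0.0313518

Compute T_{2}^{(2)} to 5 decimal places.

-0.04069

Richardson extrapolation on the trapezoidal column (denominator 4−1=3):
T_{1}^{(1)} = (4·(-0.0078873) − 0.0176204) / 3 = -0.0163899
T_{2}^{(1)} = (4·(-0.0313518) − (-0.0078873)) / 3 = -0.0391733
T_{2}^{(2)} = (16·(-0.0391733) − (-0.0163899)) / 15 = -0.0406922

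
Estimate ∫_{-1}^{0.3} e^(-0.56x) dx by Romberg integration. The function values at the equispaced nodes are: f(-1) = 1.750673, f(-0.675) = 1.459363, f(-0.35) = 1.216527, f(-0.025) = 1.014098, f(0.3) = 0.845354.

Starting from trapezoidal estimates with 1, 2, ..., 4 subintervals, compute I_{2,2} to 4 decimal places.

I_{0,0} (trapezoid, 1 panel, h=1.3000): 1.687418
I_{1,0} (trapezoid, 2 panels, h=0.6500): 1.634451
I_{2,0} (trapezoid, 4 panels, h=0.3250): 1.621100
I_{1,1} = 1.634451 + (1.634451 − 1.687418)/3 = 1.616795
I_{2,1} = 1.621100 + (1.621100 − 1.634451)/3 = 1.616650
I_{2,2} = 1.616650 + (1.616650 − 1.616795)/15 = 1.616640

1.6166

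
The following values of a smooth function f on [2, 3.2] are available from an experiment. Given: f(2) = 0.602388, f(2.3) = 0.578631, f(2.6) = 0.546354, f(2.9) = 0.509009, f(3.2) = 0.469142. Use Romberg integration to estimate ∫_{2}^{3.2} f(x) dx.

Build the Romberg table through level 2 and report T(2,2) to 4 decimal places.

0.6515

T(0,0) (trapezoid, 1 panel, h=1.2000): 0.642918
T(1,0) (trapezoid, 2 panels, h=0.6000): 0.649271
T(2,0) (trapezoid, 4 panels, h=0.3000): 0.650928
T(1,1) = 0.649271 + (0.649271 − 0.642918)/3 = 0.651389
T(2,1) = 0.650928 + (0.650928 − 0.649271)/3 = 0.651480
T(2,2) = 0.651480 + (0.651480 − 0.651389)/15 = 0.651486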